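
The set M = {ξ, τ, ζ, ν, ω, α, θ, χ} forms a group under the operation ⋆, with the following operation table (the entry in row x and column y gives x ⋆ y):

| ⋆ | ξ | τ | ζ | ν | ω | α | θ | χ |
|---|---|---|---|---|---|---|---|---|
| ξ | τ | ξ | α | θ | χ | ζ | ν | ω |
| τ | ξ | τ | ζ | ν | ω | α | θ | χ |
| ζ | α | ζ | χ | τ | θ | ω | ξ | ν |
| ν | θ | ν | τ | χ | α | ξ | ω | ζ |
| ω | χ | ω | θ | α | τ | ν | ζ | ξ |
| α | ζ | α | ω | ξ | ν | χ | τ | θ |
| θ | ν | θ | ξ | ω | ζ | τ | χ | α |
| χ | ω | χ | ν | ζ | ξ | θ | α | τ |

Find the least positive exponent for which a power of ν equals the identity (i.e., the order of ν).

4

The identity element is τ (its row matches the header).
ν^1 = ν
ν^2 = ν ⋆ ν = χ
ν^3 = χ ⋆ ν = ζ
ν^4 = ζ ⋆ ν = τ
The first power of ν equal to the identity is ν^4, so ord(ν) = 4.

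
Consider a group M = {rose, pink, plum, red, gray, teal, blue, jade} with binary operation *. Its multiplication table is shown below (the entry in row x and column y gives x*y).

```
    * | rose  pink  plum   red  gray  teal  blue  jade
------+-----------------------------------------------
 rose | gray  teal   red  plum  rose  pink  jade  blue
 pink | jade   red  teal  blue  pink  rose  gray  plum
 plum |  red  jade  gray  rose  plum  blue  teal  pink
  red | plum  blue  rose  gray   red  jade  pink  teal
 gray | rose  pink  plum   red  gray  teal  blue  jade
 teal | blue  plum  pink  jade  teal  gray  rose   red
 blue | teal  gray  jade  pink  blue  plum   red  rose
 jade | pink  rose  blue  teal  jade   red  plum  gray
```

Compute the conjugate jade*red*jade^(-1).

The identity is gray. In row jade, the entry gray sits in column jade, so jade^(-1) = jade.
jade*red = teal
teal*jade = red

red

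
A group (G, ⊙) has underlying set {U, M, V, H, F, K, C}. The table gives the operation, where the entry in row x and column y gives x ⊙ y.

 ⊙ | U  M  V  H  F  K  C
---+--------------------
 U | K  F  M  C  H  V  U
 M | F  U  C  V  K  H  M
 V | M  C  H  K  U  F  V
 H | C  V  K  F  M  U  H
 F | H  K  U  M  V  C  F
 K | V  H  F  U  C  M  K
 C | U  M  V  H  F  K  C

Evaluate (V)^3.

K

V^1 = V
V^2 = V ⊙ V = H
V^3 = H ⊙ V = K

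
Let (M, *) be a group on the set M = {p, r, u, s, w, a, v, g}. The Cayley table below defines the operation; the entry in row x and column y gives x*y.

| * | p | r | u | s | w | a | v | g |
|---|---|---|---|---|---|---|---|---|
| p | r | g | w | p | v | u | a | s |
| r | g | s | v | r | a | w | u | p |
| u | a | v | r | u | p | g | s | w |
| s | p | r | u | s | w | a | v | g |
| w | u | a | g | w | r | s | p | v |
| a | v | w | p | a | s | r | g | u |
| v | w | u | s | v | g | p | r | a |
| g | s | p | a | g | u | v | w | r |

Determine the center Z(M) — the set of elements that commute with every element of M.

An element z is central iff its row equals its column in the table.
For u: u*w = p ≠ g = w*u, so u ∉ Z.
Checking each element this way leaves Z(M) = {r, s}.

{r, s}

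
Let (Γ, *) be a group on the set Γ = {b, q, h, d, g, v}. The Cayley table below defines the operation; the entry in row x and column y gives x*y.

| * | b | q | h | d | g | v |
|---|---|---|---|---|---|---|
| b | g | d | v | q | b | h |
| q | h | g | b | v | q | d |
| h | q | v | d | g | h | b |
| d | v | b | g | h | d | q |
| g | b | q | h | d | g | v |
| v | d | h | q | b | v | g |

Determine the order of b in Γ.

The identity element is g (its row matches the header).
b^1 = b
b^2 = b*b = g
The first power of b equal to the identity is b^2, so ord(b) = 2.
(Structurally, Γ here is isomorphic to the symmetric group S_3.)

2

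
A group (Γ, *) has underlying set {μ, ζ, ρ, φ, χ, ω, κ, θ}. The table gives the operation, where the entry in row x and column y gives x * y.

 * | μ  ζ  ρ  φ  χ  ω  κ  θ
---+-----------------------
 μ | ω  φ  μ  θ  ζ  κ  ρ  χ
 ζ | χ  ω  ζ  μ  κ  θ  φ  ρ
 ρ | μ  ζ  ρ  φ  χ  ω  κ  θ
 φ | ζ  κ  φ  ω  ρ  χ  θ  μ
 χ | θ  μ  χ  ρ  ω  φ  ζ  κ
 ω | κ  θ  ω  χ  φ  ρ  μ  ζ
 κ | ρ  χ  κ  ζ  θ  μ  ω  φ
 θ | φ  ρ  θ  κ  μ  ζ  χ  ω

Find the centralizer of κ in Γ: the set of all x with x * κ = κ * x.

Compare row κ with column κ entry by entry.
μ * κ = ρ = κ * μ, so μ commutes with κ.
χ * κ = ζ but κ * χ = θ, so χ does not.
Collecting the elements that commute with κ: C(κ) = {κ, μ, ρ, ω}.

{κ, μ, ρ, ω}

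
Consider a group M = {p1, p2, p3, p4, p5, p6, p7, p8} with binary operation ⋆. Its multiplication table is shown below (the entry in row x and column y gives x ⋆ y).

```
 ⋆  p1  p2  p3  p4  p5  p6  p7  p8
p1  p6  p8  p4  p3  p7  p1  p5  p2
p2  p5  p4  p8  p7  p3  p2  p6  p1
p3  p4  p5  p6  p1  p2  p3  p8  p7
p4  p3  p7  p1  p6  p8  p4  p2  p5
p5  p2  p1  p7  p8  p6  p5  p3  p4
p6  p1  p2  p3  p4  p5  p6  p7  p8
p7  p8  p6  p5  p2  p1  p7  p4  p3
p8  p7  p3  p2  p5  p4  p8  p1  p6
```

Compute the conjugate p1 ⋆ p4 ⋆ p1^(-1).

p4

The identity is p6. In row p1, the entry p6 sits in column p1, so p1^(-1) = p1.
p1 ⋆ p4 = p3
p3 ⋆ p1 = p4
(Structurally, M here is isomorphic to the dihedral group D_4.)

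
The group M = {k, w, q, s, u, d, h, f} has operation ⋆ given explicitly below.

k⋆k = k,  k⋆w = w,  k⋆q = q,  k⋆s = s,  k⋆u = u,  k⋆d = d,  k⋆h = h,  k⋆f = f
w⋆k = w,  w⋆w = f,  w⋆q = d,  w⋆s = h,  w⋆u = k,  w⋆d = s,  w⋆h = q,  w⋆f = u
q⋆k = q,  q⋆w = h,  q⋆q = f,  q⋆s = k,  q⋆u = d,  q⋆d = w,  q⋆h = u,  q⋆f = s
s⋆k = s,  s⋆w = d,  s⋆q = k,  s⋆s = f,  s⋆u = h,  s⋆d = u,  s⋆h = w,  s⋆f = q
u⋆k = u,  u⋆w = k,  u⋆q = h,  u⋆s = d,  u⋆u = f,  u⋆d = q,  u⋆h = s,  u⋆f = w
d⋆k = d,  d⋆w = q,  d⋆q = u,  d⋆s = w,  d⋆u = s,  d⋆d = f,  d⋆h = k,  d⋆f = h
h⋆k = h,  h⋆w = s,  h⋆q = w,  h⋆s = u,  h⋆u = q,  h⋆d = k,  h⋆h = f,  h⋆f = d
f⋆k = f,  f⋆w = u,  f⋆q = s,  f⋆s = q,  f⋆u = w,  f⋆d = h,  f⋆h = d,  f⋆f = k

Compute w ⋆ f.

Read row w, column f: w ⋆ f = u.

u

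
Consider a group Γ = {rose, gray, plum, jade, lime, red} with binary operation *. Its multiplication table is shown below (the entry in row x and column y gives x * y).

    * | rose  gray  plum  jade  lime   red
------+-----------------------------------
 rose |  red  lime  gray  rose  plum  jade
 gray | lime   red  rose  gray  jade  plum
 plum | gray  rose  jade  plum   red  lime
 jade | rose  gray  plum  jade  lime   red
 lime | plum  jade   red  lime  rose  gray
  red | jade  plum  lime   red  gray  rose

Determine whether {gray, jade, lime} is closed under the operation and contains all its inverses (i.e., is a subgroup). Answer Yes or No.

No

lime * lime = rose, which is not in {gray, jade, lime}.
The subset is not closed under *, so it is not a subgroup.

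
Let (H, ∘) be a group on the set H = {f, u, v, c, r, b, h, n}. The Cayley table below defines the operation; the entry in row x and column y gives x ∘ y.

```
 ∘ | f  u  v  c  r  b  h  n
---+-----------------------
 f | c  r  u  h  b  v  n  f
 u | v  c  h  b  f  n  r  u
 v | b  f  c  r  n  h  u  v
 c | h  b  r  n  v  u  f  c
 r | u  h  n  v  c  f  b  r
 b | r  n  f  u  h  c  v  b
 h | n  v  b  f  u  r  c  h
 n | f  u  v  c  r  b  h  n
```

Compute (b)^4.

n

b^1 = b
b^2 = b ∘ b = c
b^3 = c ∘ b = u
b^4 = u ∘ b = n
(Structurally, H here is isomorphic to the quaternion group Q_8.)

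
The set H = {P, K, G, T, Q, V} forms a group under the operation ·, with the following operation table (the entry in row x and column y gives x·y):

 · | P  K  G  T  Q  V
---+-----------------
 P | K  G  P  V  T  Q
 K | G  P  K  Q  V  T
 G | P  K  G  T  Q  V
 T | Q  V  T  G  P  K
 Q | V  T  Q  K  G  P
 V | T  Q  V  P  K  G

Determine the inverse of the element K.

First locate the identity: row G matches the header, so G is the identity.
Scan row K for G: K·P = G. Hence K^(-1) = P.

P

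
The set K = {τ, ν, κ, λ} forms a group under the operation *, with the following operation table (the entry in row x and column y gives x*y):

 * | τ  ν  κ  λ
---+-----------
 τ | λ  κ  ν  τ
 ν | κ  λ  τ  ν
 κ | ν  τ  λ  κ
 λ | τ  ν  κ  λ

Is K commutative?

Yes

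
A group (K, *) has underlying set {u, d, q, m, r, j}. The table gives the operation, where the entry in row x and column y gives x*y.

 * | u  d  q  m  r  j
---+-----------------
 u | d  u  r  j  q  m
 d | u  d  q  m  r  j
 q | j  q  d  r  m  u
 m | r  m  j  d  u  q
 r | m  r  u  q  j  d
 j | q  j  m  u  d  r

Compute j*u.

Read row j, column u: j*u = q.

q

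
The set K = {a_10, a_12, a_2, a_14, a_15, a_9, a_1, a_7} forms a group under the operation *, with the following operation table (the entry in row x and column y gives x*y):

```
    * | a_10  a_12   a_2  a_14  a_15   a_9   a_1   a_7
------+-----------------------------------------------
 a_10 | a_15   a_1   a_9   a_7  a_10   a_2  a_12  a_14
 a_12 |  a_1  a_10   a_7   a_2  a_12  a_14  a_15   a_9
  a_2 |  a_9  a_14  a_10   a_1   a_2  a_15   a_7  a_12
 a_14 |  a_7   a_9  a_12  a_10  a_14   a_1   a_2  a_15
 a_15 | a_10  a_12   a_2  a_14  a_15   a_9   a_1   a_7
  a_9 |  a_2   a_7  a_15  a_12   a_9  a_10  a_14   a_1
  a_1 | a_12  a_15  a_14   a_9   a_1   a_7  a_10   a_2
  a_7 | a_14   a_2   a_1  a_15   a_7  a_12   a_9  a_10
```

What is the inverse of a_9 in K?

First locate the identity: row a_15 matches the header, so a_15 is the identity.
Scan row a_9 for a_15: a_9*a_2 = a_15. Hence a_9^(-1) = a_2.

a_2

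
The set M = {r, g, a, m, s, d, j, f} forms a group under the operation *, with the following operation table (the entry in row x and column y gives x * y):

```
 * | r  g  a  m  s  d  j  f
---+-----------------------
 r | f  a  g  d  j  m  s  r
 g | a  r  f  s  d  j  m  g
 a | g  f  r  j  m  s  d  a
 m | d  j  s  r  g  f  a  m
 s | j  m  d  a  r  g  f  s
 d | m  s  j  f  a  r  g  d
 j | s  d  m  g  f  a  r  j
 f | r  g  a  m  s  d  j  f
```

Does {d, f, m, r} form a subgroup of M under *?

Yes

{d, f, m, r} contains the identity f.
Checking products: every product of two elements of {d, f, m, r} (read from the table) lies in {d, f, m, r}, so the set is closed.
In a finite group, a nonempty closed subset is a subgroup. So {d, f, m, r} ≤ M.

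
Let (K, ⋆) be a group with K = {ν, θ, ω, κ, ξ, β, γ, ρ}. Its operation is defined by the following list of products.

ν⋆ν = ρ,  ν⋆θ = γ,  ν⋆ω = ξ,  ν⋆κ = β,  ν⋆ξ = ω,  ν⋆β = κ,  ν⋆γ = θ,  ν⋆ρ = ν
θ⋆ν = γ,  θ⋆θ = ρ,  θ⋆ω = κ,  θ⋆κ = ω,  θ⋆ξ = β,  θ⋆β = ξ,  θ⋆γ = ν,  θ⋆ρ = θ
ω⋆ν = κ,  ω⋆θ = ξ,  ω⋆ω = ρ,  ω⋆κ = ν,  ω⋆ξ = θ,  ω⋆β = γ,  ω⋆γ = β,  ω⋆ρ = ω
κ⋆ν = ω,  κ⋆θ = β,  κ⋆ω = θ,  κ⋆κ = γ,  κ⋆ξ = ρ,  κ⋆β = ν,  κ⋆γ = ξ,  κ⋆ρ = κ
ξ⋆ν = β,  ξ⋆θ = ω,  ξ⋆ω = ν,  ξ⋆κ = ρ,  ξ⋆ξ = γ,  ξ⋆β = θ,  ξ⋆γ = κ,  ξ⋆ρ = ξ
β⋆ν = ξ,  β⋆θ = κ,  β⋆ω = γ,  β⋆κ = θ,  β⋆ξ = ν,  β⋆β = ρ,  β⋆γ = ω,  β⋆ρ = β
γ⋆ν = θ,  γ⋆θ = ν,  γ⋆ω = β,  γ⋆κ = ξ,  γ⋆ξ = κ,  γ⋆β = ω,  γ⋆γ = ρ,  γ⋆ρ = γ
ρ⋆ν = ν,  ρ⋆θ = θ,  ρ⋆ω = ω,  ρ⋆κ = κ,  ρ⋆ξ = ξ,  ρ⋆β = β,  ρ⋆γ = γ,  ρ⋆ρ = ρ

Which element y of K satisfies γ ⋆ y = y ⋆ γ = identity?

γ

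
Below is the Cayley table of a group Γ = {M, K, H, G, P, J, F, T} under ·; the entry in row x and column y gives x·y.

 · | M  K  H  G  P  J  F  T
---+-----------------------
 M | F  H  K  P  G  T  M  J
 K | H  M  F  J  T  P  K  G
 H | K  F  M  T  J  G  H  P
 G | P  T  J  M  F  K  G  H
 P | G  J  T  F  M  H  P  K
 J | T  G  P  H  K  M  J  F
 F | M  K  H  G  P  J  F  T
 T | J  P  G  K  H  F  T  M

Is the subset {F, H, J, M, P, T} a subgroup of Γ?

No

M·P = G, which is not in {F, H, J, M, P, T}.
The subset is not closed under ·, so it is not a subgroup.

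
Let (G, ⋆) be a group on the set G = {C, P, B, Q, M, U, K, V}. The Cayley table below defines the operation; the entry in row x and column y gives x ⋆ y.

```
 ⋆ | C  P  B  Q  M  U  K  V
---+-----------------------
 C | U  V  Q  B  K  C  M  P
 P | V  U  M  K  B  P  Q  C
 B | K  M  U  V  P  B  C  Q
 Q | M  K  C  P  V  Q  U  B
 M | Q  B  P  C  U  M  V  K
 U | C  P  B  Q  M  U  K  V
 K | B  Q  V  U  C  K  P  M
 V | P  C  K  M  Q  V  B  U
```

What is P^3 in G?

P^1 = P
P^2 = P ⋆ P = U
P^3 = U ⋆ P = P

P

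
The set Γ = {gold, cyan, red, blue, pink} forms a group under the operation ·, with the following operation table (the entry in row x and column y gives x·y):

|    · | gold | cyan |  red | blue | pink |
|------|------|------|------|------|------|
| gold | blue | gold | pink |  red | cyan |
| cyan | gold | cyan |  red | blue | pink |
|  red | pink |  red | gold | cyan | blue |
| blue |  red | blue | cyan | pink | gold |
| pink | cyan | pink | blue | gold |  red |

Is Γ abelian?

Yes

Check whether the table is symmetric across its main diagonal.
Every entry (row x, col y) equals the entry (row y, col x), so Γ is abelian.
(In fact Γ ≅ the cyclic group Z_5.)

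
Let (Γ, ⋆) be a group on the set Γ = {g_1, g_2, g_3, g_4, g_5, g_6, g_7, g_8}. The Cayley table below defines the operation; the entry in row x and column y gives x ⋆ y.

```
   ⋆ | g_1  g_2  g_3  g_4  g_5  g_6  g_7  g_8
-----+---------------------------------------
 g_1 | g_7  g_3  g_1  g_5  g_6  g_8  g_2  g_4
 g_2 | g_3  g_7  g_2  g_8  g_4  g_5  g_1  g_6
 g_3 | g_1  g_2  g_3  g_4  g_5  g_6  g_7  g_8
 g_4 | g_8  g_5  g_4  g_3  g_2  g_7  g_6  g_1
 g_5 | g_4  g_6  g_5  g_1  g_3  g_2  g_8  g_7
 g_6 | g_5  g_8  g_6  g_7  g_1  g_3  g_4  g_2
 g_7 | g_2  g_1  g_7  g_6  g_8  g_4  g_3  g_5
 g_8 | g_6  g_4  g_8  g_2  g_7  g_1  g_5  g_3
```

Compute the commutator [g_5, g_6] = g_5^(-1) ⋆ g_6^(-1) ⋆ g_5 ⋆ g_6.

Identity is g_3; from the table g_5^(-1) = g_5 and g_6^(-1) = g_6.
g_5 ⋆ g_6 = g_2
g_2 ⋆ g_5 = g_4
g_4 ⋆ g_6 = g_7
(Structurally, Γ here is isomorphic to the dihedral group D_4.)

g_7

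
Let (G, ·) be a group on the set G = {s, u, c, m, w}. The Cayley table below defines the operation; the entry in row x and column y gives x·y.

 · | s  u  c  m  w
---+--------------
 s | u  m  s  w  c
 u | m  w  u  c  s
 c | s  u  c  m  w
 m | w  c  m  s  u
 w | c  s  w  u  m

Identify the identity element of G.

c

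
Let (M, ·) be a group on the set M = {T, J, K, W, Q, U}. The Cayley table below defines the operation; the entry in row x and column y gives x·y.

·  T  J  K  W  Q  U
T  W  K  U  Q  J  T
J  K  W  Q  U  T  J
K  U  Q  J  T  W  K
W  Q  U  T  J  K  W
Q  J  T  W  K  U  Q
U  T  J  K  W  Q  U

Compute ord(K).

The identity element is U (its row matches the header).
K^1 = K
K^2 = K·K = J
K^3 = J·K = Q
K^4 = Q·K = W
K^5 = W·K = T
K^6 = T·K = U
The first power of K equal to the identity is K^6, so ord(K) = 6.

6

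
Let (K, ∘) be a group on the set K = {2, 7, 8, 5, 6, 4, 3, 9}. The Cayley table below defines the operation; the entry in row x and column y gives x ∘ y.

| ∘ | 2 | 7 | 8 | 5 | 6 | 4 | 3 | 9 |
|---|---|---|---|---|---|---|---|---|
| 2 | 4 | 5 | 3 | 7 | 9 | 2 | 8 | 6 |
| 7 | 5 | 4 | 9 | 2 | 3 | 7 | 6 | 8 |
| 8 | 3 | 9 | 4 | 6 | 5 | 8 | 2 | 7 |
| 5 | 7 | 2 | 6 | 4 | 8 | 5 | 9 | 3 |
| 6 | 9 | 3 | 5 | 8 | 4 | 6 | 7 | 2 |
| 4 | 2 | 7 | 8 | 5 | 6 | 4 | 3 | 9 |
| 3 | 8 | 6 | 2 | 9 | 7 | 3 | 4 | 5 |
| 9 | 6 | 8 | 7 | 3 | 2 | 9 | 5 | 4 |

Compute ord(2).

The identity element is 4 (its row matches the header).
2^1 = 2
2^2 = 2 ∘ 2 = 4
The first power of 2 equal to the identity is 2^2, so ord(2) = 2.
(Structurally, K here is isomorphic to the elementary abelian group (Z_2)^3.)

2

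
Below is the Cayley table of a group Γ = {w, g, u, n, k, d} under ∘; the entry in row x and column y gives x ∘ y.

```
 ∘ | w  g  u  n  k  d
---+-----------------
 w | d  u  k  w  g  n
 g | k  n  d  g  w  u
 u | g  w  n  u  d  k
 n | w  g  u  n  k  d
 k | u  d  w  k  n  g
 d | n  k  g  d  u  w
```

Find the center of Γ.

{n}

An element z is central iff its row equals its column in the table.
For g: g ∘ w = k ≠ u = w ∘ g, so g ∉ Z.
Checking each element this way leaves Z(Γ) = {n}.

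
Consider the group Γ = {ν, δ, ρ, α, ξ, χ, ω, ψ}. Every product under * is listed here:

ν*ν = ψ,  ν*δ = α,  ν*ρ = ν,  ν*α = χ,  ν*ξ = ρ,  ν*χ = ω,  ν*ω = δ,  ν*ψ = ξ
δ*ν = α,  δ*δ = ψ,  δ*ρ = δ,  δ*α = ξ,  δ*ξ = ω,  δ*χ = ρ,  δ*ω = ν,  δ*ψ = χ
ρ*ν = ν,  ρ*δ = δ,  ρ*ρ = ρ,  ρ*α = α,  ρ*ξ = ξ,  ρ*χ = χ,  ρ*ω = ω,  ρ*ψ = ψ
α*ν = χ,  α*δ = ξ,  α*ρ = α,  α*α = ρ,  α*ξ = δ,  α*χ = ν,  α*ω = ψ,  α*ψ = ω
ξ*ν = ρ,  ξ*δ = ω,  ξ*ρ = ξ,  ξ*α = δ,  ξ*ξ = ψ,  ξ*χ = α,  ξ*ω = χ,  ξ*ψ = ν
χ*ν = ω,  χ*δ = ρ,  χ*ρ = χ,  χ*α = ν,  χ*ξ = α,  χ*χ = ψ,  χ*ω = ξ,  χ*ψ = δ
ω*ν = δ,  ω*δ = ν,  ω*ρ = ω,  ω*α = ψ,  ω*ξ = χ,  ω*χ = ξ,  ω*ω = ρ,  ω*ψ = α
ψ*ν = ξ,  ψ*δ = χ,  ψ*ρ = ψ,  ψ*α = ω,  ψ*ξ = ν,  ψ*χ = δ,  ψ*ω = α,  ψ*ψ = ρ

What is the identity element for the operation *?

ρ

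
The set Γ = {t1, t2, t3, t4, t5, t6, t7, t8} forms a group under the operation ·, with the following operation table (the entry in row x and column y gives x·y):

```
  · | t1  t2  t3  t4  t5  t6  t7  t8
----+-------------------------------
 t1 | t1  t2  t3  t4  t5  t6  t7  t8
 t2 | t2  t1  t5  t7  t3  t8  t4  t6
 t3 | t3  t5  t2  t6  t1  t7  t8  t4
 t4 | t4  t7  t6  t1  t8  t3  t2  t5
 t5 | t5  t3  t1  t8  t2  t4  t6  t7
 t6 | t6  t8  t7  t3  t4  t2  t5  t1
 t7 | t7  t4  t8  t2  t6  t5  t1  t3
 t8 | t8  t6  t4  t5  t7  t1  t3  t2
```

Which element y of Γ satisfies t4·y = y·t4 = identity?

First locate the identity: row t1 matches the header, so t1 is the identity.
Scan row t4 for t1: t4·t4 = t1. Hence t4^(-1) = t4.

t4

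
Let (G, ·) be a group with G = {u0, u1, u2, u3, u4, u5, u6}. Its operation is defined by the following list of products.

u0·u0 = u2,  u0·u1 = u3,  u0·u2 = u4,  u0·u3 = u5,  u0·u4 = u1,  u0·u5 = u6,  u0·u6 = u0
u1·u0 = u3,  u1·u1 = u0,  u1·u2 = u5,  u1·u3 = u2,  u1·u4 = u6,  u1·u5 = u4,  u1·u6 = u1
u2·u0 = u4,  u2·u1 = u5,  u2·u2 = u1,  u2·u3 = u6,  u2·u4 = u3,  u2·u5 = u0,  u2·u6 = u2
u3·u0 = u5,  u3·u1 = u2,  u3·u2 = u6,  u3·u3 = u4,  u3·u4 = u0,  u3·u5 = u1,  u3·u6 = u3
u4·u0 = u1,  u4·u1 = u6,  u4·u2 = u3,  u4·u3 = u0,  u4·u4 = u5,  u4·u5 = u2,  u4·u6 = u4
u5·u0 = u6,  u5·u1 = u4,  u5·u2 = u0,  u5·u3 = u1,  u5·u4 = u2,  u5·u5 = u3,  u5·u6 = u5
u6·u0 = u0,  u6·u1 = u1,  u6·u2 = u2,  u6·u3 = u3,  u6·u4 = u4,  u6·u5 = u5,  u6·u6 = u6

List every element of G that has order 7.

Identity is u6. Compute the order of each non-identity element by repeated multiplication:
  u0: u0 → u2 → u4 → u1 → u3 → u5 → u6  (order 7)
  u1: u1 → u0 → u3 → u2 → u5 → u4 → u6  (order 7)
  u2: u2 → u1 → u5 → u0 → u4 → u3 → u6  (order 7)
  u3: u3 → u4 → u0 → u5 → u1 → u2 → u6  (order 7)
  u4: u4 → u5 → u2 → u3 → u0 → u1 → u6  (order 7)
  u5: u5 → u3 → u1 → u4 → u2 → u0 → u6  (order 7)
Elements of order 7: {u0, u1, u2, u3, u4, u5}.

{u0, u1, u2, u3, u4, u5}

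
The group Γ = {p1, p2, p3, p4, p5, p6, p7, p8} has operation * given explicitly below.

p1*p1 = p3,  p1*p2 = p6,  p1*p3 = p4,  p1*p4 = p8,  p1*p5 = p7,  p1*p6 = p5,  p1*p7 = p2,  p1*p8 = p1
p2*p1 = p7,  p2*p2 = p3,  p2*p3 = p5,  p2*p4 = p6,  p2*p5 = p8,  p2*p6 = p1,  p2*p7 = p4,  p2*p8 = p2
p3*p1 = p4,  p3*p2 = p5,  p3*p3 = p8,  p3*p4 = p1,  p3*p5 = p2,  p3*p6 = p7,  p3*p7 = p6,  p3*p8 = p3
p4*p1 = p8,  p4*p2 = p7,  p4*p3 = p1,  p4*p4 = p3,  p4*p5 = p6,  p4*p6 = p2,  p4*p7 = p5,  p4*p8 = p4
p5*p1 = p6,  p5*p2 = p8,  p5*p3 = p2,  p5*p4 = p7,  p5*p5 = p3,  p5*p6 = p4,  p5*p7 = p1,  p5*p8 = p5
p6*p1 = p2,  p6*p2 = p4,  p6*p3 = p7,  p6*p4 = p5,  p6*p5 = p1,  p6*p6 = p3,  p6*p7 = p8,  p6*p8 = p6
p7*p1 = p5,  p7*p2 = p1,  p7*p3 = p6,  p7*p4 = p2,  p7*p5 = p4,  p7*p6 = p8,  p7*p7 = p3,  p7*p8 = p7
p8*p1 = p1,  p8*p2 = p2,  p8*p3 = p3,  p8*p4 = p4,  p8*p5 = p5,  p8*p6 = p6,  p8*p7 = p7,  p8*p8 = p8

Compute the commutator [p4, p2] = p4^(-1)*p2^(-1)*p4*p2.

p3

Identity is p8; from the table p4^(-1) = p1 and p2^(-1) = p5.
p1*p5 = p7
p7*p4 = p2
p2*p2 = p3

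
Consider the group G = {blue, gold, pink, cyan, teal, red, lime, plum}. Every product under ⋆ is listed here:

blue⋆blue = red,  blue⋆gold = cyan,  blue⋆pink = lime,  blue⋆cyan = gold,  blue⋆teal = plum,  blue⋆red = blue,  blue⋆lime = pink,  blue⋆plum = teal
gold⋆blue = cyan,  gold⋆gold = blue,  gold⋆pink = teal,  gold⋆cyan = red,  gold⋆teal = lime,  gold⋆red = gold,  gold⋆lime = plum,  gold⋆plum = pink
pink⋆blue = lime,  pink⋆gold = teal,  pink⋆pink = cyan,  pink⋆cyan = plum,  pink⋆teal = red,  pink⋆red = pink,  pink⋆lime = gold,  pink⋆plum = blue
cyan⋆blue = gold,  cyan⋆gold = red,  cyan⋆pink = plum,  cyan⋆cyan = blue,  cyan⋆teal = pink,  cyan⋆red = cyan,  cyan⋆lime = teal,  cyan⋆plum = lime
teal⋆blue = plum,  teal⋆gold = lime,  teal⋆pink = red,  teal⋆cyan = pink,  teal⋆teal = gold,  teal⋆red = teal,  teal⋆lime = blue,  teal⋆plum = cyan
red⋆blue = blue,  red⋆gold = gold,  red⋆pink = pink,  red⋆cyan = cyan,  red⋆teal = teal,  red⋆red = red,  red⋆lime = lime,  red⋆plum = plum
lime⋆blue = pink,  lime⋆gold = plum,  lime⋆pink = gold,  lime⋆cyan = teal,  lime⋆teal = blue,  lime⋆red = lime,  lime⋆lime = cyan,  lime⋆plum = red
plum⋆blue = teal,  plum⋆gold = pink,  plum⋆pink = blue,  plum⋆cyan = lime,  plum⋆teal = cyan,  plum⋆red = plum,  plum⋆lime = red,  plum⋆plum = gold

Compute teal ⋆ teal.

Read row teal, column teal: teal ⋆ teal = gold.

gold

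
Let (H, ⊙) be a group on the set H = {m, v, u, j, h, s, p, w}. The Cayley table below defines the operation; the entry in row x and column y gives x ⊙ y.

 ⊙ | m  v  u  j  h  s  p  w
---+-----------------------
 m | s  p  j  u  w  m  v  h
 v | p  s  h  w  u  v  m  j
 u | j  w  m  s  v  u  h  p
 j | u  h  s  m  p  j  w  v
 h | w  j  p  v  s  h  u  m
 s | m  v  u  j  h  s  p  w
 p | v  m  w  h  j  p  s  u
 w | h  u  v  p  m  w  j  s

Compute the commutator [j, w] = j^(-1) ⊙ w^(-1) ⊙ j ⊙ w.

m

Identity is s; from the table j^(-1) = u and w^(-1) = w.
u ⊙ w = p
p ⊙ j = h
h ⊙ w = m
(Structurally, H here is isomorphic to the dihedral group D_4.)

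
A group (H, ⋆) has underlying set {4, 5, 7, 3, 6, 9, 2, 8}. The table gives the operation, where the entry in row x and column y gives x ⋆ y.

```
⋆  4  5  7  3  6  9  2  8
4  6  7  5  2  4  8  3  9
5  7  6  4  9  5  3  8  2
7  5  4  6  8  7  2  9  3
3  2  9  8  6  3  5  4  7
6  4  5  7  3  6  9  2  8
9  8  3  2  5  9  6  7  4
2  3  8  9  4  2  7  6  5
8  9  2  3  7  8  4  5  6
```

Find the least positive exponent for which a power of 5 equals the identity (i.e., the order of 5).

The identity element is 6 (its row matches the header).
5^1 = 5
5^2 = 5 ⋆ 5 = 6
The first power of 5 equal to the identity is 5^2, so ord(5) = 2.

2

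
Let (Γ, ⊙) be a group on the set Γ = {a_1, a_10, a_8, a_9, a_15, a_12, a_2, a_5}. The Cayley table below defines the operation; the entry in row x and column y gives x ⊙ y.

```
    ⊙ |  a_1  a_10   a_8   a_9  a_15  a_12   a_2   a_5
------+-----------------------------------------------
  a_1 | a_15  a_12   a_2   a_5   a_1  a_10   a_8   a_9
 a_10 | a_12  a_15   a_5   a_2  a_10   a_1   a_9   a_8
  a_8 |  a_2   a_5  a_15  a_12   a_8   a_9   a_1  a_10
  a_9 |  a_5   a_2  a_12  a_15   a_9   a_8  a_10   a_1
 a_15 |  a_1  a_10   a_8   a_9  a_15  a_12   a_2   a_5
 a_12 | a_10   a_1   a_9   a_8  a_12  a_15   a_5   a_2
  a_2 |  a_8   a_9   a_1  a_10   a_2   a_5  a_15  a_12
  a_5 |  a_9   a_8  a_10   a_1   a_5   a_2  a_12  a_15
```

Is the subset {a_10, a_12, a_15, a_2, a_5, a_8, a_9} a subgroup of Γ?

No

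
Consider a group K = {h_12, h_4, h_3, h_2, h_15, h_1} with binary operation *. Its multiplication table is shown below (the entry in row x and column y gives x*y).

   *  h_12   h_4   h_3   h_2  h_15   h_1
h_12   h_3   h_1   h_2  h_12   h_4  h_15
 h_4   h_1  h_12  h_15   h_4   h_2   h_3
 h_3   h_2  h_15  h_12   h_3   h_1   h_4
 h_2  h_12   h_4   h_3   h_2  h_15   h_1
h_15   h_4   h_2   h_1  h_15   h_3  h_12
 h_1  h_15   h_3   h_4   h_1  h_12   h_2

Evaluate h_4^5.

h_4^1 = h_4
h_4^2 = h_4*h_4 = h_12
h_4^3 = h_12*h_4 = h_1
h_4^4 = h_1*h_4 = h_3
h_4^5 = h_3*h_4 = h_15
(Structurally, K here is isomorphic to the cyclic group Z_6.)

h_15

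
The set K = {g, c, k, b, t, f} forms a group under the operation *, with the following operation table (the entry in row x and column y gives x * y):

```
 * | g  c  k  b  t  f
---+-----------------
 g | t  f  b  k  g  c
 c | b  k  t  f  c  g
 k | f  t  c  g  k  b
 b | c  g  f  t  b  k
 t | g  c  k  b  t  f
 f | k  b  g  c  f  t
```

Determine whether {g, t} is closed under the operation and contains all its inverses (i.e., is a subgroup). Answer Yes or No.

Yes

{g, t} contains the identity t.
Checking products: every product of two elements of {g, t} (read from the table) lies in {g, t}, so the set is closed.
In a finite group, a nonempty closed subset is a subgroup. So {g, t} ≤ K.
(Structurally, K here is isomorphic to the symmetric group S_3.)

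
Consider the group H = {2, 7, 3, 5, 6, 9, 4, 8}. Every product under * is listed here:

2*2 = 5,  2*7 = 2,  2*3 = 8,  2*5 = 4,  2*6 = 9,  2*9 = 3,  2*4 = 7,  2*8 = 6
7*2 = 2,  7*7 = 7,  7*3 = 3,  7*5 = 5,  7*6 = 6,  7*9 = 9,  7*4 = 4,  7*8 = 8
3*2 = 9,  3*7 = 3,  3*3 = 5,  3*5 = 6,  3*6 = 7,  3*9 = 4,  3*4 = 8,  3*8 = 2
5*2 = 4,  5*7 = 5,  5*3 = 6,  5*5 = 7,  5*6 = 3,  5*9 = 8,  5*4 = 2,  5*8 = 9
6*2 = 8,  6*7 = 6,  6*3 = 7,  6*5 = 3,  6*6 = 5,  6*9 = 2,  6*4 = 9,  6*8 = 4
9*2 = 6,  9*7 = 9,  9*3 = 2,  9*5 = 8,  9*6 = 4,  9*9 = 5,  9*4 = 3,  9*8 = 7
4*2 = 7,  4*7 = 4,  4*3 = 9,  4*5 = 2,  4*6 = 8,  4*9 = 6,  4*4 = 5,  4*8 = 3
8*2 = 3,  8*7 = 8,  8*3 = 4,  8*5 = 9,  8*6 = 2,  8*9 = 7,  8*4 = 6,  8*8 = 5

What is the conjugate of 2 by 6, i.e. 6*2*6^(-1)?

4

The identity is 7. In row 6, the entry 7 sits in column 3, so 6^(-1) = 3.
6*2 = 8
8*3 = 4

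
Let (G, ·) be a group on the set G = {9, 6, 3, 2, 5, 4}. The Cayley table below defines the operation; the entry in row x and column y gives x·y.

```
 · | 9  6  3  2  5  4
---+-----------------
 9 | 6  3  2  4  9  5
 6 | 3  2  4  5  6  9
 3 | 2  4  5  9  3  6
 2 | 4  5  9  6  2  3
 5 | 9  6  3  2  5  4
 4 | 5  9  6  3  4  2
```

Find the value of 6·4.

9

Read row 6, column 4: 6·4 = 9.
(Structurally, G here is isomorphic to the cyclic group Z_6.)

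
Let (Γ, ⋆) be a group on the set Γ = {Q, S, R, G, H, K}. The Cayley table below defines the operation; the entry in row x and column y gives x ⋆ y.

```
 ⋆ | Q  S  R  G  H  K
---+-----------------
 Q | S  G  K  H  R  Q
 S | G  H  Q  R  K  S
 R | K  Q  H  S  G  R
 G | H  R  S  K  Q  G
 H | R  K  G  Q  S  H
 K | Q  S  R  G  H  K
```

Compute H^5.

S

H^1 = H
H^2 = H ⋆ H = S
H^3 = S ⋆ H = K
H^4 = K ⋆ H = H
H^5 = H ⋆ H = S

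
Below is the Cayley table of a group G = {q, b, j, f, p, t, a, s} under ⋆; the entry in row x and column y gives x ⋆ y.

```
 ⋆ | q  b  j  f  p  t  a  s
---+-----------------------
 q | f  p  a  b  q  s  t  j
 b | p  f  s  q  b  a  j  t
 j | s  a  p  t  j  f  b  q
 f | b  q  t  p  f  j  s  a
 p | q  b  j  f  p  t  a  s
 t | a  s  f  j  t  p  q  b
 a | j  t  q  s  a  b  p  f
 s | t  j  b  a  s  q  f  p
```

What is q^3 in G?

b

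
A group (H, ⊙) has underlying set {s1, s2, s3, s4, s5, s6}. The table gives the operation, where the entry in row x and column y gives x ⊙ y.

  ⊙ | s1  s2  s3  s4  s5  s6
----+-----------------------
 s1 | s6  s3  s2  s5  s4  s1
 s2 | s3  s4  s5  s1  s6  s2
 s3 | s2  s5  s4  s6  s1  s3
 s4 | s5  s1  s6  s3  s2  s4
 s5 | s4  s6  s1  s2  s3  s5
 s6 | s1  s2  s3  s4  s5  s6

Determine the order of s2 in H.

6

The identity element is s6 (its row matches the header).
s2^1 = s2
s2^2 = s2 ⊙ s2 = s4
s2^3 = s4 ⊙ s2 = s1
s2^4 = s1 ⊙ s2 = s3
s2^5 = s3 ⊙ s2 = s5
s2^6 = s5 ⊙ s2 = s6
The first power of s2 equal to the identity is s2^6, so ord(s2) = 6.
(Structurally, H here is isomorphic to the cyclic group Z_6.)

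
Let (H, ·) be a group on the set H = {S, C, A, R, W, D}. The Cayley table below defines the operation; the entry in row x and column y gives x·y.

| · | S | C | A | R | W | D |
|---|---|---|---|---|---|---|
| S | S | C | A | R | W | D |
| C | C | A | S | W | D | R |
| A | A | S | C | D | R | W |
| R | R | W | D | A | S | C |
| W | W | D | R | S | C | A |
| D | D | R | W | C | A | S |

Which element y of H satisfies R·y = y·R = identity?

First locate the identity: row S matches the header, so S is the identity.
Scan row R for S: R·W = S. Hence R^(-1) = W.

W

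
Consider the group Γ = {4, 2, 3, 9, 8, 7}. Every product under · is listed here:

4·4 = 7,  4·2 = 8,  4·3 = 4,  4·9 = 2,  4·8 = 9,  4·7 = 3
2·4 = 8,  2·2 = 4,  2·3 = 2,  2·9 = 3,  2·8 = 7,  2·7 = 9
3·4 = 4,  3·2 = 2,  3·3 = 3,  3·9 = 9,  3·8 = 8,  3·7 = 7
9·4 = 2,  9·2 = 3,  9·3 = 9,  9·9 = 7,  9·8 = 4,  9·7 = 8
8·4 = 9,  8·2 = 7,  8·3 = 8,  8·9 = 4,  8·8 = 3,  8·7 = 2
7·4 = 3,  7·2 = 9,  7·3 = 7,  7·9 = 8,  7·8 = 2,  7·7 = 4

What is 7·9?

8

Read row 7, column 9: 7·9 = 8.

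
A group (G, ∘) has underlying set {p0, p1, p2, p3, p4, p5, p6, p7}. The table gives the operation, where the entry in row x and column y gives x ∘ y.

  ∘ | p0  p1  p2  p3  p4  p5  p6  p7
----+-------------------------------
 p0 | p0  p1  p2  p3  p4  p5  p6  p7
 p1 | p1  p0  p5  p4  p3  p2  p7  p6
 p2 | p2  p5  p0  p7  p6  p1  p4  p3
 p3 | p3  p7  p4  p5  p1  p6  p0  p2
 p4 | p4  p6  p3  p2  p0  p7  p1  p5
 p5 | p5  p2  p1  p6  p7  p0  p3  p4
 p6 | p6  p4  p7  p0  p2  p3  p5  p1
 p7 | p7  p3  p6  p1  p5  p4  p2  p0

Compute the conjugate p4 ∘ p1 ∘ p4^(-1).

The identity is p0. In row p4, the entry p0 sits in column p4, so p4^(-1) = p4.
p4 ∘ p1 = p6
p6 ∘ p4 = p2
(Structurally, G here is isomorphic to the dihedral group D_4.)

p2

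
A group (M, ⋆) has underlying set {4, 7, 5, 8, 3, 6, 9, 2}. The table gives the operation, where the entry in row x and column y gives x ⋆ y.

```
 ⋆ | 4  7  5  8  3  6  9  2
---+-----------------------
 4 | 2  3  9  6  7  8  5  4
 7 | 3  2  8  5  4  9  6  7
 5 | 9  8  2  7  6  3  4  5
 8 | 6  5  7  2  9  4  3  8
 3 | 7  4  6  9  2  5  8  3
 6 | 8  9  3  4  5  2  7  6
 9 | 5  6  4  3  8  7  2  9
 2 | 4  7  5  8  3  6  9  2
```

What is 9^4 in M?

9^1 = 9
9^2 = 9 ⋆ 9 = 2
9^3 = 2 ⋆ 9 = 9
9^4 = 9 ⋆ 9 = 2

2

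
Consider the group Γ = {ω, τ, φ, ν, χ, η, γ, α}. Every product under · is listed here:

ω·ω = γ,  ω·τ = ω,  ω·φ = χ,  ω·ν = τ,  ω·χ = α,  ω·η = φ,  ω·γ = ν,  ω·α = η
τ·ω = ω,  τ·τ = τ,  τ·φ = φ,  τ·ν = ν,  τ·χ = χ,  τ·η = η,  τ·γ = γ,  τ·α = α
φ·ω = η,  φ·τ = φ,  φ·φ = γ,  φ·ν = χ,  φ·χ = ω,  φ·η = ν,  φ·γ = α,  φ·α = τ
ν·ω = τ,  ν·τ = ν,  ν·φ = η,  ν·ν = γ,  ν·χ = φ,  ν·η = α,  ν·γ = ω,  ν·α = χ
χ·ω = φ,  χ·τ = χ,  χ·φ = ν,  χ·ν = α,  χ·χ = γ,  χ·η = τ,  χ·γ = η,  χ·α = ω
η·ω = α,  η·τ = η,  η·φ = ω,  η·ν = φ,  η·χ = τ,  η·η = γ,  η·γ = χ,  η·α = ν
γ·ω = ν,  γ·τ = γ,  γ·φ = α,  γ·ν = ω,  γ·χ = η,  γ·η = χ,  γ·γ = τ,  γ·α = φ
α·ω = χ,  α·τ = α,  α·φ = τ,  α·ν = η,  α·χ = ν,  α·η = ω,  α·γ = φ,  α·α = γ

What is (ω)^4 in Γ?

τ

ω^1 = ω
ω^2 = ω·ω = γ
ω^3 = γ·ω = ν
ω^4 = ν·ω = τ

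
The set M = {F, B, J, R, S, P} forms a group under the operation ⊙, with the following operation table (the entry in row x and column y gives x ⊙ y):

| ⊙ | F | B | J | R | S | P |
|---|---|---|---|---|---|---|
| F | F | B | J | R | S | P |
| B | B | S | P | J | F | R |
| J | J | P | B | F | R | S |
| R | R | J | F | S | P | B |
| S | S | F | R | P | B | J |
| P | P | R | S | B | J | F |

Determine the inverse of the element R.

J

First locate the identity: row F matches the header, so F is the identity.
Scan row R for F: R ⊙ J = F. Hence R^(-1) = J.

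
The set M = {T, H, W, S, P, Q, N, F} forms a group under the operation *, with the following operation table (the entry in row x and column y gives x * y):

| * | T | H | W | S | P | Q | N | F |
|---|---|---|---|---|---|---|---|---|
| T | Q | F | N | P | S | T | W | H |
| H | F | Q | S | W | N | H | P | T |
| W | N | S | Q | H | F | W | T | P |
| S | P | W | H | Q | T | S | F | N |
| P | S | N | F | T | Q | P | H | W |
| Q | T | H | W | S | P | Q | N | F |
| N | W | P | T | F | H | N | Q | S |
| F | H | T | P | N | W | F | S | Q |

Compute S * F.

N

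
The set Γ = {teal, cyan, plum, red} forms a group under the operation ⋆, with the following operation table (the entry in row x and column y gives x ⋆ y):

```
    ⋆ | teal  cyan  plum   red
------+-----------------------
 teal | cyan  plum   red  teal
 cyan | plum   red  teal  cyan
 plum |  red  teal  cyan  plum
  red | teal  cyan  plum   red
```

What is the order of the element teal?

The identity element is red (its row matches the header).
teal^1 = teal
teal^2 = teal ⋆ teal = cyan
teal^3 = cyan ⋆ teal = plum
teal^4 = plum ⋆ teal = red
The first power of teal equal to the identity is teal^4, so ord(teal) = 4.

4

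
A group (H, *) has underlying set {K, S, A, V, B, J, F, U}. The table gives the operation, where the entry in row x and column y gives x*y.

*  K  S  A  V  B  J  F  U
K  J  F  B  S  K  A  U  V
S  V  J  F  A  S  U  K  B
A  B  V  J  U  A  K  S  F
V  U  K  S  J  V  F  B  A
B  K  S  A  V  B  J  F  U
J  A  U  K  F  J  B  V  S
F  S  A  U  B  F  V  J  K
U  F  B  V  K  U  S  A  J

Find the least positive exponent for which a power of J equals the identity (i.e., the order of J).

2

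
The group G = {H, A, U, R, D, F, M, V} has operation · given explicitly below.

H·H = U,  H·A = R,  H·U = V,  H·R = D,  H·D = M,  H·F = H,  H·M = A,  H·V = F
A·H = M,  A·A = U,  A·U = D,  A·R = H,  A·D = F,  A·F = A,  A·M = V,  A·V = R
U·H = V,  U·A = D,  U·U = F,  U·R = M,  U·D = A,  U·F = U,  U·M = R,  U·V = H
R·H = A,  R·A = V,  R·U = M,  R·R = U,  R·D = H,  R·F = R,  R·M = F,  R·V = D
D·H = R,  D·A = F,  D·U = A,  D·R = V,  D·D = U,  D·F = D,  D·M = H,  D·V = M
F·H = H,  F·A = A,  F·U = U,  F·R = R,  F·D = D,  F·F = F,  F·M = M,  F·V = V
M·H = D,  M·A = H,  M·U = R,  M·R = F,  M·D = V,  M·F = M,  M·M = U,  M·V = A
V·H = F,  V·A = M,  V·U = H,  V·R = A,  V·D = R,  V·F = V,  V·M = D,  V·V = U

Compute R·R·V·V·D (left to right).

R·R = U
U·V = H
H·V = F
F·D = D

D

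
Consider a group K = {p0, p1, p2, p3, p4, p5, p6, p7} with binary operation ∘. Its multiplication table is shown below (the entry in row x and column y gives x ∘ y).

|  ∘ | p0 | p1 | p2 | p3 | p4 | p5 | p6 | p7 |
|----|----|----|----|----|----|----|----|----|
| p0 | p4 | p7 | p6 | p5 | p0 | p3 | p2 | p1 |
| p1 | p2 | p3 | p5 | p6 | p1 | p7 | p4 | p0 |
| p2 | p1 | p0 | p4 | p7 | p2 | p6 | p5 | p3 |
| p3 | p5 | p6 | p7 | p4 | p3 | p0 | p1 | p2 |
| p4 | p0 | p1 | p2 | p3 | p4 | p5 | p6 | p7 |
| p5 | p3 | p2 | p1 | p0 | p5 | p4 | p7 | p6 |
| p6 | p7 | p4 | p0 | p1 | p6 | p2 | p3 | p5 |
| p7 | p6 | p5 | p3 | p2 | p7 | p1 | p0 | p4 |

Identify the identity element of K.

p4

The identity e satisfies e ∘ x = x for all x, so its row in the table reproduces the column headers.
Row p4 reads: p0, p1, p2, p3, p4, p5, p6, p7 — exactly the header order. So p4 is the identity.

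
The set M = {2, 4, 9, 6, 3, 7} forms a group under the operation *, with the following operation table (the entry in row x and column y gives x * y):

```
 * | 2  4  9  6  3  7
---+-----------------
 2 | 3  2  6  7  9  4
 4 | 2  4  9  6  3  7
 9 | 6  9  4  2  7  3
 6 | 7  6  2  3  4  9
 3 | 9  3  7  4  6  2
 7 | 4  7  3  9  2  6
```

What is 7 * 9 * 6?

4

7 * 9 = 3
3 * 6 = 4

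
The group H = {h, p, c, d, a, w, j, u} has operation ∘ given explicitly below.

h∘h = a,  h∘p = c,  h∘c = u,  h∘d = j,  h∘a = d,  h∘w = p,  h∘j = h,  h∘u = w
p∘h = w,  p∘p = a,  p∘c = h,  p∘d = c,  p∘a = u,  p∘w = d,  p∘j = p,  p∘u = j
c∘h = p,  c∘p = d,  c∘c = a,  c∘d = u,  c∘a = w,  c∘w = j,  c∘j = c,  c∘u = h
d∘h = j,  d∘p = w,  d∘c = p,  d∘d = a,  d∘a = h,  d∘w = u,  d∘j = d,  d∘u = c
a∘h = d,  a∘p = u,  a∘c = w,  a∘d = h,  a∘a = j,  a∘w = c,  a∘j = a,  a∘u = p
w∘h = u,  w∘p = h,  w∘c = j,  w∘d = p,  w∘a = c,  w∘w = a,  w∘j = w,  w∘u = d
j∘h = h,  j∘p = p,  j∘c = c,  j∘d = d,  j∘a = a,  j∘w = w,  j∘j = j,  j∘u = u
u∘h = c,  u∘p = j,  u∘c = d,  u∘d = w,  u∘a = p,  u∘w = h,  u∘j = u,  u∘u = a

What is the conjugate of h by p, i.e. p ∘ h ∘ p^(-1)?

d

The identity is j. In row p, the entry j sits in column u, so p^(-1) = u.
p ∘ h = w
w ∘ u = d
(Structurally, H here is isomorphic to the quaternion group Q_8.)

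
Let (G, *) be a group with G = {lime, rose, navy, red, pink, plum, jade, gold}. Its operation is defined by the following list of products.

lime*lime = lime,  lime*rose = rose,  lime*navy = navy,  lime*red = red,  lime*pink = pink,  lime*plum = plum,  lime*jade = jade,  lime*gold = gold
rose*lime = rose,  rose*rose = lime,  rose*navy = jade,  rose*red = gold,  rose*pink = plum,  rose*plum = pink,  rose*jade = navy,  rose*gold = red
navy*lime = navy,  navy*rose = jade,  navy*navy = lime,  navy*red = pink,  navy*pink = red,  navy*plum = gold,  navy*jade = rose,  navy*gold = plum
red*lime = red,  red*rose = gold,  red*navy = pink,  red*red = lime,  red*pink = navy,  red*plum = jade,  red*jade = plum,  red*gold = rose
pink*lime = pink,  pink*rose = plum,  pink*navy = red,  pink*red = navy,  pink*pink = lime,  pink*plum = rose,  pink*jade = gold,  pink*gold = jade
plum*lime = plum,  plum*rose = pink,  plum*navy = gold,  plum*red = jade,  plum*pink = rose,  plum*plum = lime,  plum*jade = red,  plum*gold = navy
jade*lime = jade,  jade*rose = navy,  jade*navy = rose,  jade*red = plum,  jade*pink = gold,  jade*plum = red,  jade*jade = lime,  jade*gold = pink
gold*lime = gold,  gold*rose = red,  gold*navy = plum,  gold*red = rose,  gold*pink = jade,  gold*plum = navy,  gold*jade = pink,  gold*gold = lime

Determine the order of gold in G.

The identity element is lime (its row matches the header).
gold^1 = gold
gold^2 = gold * gold = lime
The first power of gold equal to the identity is gold^2, so ord(gold) = 2.
(Structurally, G here is isomorphic to the elementary abelian group (Z_2)^3.)

2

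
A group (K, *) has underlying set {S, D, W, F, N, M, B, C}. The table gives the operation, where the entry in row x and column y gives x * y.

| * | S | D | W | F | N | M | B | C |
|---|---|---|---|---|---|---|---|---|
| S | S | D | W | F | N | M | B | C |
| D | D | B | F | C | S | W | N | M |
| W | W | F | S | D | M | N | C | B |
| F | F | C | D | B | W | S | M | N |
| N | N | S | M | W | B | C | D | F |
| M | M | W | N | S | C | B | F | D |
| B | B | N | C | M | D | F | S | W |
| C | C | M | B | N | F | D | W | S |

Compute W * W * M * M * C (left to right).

W * W = S
S * M = M
M * M = B
B * C = W

W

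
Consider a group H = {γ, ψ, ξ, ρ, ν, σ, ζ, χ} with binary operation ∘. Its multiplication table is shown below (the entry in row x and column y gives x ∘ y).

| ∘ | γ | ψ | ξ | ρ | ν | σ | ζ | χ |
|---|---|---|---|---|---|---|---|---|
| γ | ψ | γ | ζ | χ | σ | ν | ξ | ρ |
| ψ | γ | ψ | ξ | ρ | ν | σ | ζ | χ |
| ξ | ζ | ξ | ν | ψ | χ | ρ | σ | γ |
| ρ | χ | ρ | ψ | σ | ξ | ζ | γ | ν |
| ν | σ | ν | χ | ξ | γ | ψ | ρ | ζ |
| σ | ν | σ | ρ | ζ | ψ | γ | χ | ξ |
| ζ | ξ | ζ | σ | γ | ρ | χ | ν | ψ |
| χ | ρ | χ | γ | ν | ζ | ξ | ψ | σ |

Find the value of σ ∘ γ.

Read row σ, column γ: σ ∘ γ = ν.
(Structurally, H here is isomorphic to the cyclic group Z_8.)

ν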